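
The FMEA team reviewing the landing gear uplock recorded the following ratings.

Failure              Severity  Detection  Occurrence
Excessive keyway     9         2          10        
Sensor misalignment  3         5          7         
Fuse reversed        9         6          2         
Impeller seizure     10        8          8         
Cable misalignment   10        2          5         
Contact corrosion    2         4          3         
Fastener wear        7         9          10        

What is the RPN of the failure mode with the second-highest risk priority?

630

RPN = Severity × Occurrence × Detection:
  Excessive keyway: 9 × 10 × 2 = 180
  Sensor misalignment: 3 × 7 × 5 = 105
  Fuse reversed: 9 × 2 × 6 = 108
  Impeller seizure: 10 × 8 × 8 = 640
  Cable misalignment: 10 × 5 × 2 = 100
  Contact corrosion: 2 × 3 × 4 = 24
  Fastener wear: 7 × 10 × 9 = 630
Sorted descending: 640, 630, 180, 108, 105, 100, 24.
The second-highest RPN is 630 (Fastener wear).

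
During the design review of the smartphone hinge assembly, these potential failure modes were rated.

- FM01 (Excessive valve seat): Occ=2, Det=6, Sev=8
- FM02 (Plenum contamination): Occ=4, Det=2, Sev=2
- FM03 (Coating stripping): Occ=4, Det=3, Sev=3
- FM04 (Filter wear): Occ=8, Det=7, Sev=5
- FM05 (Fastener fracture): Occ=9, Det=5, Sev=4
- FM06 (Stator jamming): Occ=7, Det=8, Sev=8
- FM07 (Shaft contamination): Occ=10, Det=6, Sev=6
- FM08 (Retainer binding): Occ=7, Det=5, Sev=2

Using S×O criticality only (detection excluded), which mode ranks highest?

Criticality = Severity × Occurrence:
  FM01: 8 × 2 = 16
  FM02: 2 × 4 = 8
  FM03: 3 × 4 = 12
  FM04: 5 × 8 = 40
  FM05: 4 × 9 = 36
  FM06: 8 × 7 = 56
  FM07: 6 × 10 = 60
  FM08: 2 × 7 = 14
Highest criticality is 60 → FM07.

FM07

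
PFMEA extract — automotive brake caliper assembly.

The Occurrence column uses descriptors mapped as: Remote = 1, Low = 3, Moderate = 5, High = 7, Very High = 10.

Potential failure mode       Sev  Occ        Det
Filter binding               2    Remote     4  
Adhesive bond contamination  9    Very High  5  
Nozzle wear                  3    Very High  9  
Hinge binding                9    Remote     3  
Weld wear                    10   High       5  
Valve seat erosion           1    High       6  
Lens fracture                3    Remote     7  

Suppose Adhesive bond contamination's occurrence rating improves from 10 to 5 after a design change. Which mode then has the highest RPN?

RPN = Severity × Occurrence × Detection:
  Filter binding: 2 × 1 × 4 = 8
  Adhesive bond contamination: 9 × 10 × 5 = 450
  Nozzle wear: 3 × 10 × 9 = 270
  Hinge binding: 9 × 1 × 3 = 27
  Weld wear: 10 × 7 × 5 = 350
  Valve seat erosion: 1 × 7 × 6 = 42
  Lens fracture: 3 × 1 × 7 = 21
After action: Adhesive bond contamination → 9 × 5 × 5 = 225.
Revised RPNs: Weld wear=350, Nozzle wear=270, Adhesive bond contamination=225, Valve seat erosion=42, Hinge binding=27, Lens fracture=21, Filter binding=8.
Highest is now Weld wear (350).

Weld wear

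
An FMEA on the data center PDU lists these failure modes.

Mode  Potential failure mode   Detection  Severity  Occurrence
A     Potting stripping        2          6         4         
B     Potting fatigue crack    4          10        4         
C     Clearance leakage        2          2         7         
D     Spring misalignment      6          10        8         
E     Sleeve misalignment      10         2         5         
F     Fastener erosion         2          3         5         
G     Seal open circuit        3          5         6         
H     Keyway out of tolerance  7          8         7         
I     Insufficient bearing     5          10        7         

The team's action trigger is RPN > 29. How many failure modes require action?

8

RPN = Severity × Occurrence × Detection:
  A: 6 × 4 × 2 = 48
  B: 10 × 4 × 4 = 160
  C: 2 × 7 × 2 = 28
  D: 10 × 8 × 6 = 480
  E: 2 × 5 × 10 = 100
  F: 3 × 5 × 2 = 30
  G: 5 × 6 × 3 = 90
  H: 8 × 7 × 7 = 392
  I: 10 × 7 × 5 = 350
Modes with RPN > 29: A (48), B (160), D (480), E (100), F (30), G (90), H (392), I (350) → 8.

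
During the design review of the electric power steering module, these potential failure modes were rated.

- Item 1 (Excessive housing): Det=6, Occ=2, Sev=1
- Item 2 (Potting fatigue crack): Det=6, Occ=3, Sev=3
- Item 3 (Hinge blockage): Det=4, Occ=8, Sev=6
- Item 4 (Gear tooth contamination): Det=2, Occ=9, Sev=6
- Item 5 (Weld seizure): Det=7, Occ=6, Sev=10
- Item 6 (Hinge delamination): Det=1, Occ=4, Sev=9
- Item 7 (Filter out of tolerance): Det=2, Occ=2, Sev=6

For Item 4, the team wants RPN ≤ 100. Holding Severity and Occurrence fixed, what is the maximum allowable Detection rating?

1

Item 4: S=6, O=9, D=2 → current RPN = 108.
Fixed product = 54. Need 54 × D ≤ 100, so D ≤ 100/54 = 1.85.
Maximum integer Detection rating = 1 (gives RPN 54; D=2 would give 108 > 100).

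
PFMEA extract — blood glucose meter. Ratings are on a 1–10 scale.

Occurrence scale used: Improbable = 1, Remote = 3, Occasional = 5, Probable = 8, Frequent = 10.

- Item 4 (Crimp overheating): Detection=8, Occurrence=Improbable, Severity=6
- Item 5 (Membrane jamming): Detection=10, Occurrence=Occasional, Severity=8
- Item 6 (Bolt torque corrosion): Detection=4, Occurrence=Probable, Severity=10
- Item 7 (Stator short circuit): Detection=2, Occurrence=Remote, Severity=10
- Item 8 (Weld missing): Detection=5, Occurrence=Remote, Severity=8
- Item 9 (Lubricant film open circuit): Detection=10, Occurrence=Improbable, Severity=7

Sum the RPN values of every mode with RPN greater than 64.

RPN = Severity × Occurrence × Detection:
  Item 4: 6 × 1 × 8 = 48
  Item 5: 8 × 5 × 10 = 400
  Item 6: 10 × 8 × 4 = 320
  Item 7: 10 × 3 × 2 = 60
  Item 8: 8 × 3 × 5 = 120
  Item 9: 7 × 1 × 10 = 70
RPN > 64: Item 5 (400), Item 6 (320), Item 8 (120), Item 9 (70).
Sum: 400 + 320 + 120 + 70 = 910.

910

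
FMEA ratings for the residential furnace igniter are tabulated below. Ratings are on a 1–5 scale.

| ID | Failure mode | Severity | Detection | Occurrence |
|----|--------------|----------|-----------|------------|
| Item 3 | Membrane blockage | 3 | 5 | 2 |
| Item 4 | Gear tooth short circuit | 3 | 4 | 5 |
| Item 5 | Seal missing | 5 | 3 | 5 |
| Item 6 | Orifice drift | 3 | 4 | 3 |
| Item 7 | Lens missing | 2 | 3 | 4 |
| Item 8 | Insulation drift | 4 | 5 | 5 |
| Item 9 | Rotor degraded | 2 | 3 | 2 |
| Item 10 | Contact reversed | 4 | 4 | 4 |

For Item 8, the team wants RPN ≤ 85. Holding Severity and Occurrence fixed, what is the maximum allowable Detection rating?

Item 8: S=4, O=5, D=5 → current RPN = 100.
Fixed product = 20. Need 20 × D ≤ 85, so D ≤ 85/20 = 4.25.
Maximum integer Detection rating = 4 (gives RPN 80; D=5 would give 100 > 85).

4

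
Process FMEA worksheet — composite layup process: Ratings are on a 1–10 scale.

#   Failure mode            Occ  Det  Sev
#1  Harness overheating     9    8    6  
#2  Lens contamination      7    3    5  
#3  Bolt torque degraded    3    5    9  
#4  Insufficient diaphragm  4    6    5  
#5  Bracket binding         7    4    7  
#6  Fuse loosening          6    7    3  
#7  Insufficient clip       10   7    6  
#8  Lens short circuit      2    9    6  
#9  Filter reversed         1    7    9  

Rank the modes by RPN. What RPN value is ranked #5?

RPN = Severity × Occurrence × Detection:
  #1: 6 × 9 × 8 = 432
  #2: 5 × 7 × 3 = 105
  #3: 9 × 3 × 5 = 135
  #4: 5 × 4 × 6 = 120
  #5: 7 × 7 × 4 = 196
  #6: 3 × 6 × 7 = 126
  #7: 6 × 10 × 7 = 420
  #8: 6 × 2 × 9 = 108
  #9: 9 × 1 × 7 = 63
Sorted descending: 432, 420, 196, 135, 126, 120, 108, 105, 63.
The fifth-highest RPN is 126 (#6).

126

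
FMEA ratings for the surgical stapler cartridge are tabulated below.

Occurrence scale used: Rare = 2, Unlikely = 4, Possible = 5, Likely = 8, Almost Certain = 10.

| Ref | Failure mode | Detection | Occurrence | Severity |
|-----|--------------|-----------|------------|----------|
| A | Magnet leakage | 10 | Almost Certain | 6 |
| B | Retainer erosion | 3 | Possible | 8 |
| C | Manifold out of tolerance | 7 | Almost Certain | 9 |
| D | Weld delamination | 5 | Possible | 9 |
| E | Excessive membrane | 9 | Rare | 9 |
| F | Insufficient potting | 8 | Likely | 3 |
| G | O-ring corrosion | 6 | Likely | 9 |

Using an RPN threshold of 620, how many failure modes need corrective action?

RPN = Severity × Occurrence × Detection:
  A: 6 × 10 × 10 = 600
  B: 8 × 5 × 3 = 120
  C: 9 × 10 × 7 = 630
  D: 9 × 5 × 5 = 225
  E: 9 × 2 × 9 = 162
  F: 3 × 8 × 8 = 192
  G: 9 × 8 × 6 = 432
Modes with RPN ≥ 620: C (630) → 1.

1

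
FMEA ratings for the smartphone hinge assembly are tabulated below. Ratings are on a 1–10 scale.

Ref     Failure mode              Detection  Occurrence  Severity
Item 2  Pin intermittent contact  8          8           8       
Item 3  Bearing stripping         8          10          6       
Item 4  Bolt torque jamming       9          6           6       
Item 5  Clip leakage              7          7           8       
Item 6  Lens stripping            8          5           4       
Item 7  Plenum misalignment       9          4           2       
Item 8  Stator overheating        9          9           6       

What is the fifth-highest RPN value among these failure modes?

324

RPN = Severity × Occurrence × Detection:
  Item 2: 8 × 8 × 8 = 512
  Item 3: 6 × 10 × 8 = 480
  Item 4: 6 × 6 × 9 = 324
  Item 5: 8 × 7 × 7 = 392
  Item 6: 4 × 5 × 8 = 160
  Item 7: 2 × 4 × 9 = 72
  Item 8: 6 × 9 × 9 = 486
Sorted descending: 512, 486, 480, 392, 324, 160, 72.
The fifth-highest RPN is 324 (Item 4).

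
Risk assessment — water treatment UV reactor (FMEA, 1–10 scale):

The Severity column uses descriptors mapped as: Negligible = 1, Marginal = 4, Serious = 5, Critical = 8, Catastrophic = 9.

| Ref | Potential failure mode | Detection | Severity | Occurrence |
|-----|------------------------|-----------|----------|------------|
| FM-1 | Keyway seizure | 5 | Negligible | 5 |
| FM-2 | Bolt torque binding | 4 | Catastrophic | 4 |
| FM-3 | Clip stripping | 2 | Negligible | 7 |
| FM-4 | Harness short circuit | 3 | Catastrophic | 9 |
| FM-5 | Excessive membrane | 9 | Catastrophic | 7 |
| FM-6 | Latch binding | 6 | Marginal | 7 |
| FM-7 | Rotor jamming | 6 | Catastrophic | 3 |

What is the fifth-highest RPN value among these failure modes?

144

RPN = Severity × Occurrence × Detection:
  FM-1: 1 × 5 × 5 = 25
  FM-2: 9 × 4 × 4 = 144
  FM-3: 1 × 7 × 2 = 14
  FM-4: 9 × 9 × 3 = 243
  FM-5: 9 × 7 × 9 = 567
  FM-6: 4 × 7 × 6 = 168
  FM-7: 9 × 3 × 6 = 162
Sorted descending: 567, 243, 168, 162, 144, 25, 14.
The fifth-highest RPN is 144 (FM-2).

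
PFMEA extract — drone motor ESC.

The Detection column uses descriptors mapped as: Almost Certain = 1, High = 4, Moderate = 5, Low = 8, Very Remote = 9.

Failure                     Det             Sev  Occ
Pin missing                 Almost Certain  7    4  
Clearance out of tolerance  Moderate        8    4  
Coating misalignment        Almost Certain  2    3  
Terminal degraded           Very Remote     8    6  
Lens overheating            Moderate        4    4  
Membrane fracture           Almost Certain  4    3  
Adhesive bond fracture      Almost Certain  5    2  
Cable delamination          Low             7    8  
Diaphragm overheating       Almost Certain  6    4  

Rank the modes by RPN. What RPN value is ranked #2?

RPN = Severity × Occurrence × Detection:
  Pin missing: 7 × 4 × 1 = 28
  Clearance out of tolerance: 8 × 4 × 5 = 160
  Coating misalignment: 2 × 3 × 1 = 6
  Terminal degraded: 8 × 6 × 9 = 432
  Lens overheating: 4 × 4 × 5 = 80
  Membrane fracture: 4 × 3 × 1 = 12
  Adhesive bond fracture: 5 × 2 × 1 = 10
  Cable delamination: 7 × 8 × 8 = 448
  Diaphragm overheating: 6 × 4 × 1 = 24
Sorted descending: 448, 432, 160, 80, 28, 24, 12, 10, 6.
The second-highest RPN is 432 (Terminal degraded).

432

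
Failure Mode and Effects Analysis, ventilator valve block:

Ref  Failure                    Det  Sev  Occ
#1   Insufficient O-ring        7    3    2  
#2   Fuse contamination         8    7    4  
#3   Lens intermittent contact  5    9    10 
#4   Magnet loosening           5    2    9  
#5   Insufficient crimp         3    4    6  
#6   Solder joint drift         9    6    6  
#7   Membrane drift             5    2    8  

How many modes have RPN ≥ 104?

RPN = Severity × Occurrence × Detection:
  #1: 3 × 2 × 7 = 42
  #2: 7 × 4 × 8 = 224
  #3: 9 × 10 × 5 = 450
  #4: 2 × 9 × 5 = 90
  #5: 4 × 6 × 3 = 72
  #6: 6 × 6 × 9 = 324
  #7: 2 × 8 × 5 = 80
Modes with RPN ≥ 104: #2 (224), #3 (450), #6 (324) → 3.

3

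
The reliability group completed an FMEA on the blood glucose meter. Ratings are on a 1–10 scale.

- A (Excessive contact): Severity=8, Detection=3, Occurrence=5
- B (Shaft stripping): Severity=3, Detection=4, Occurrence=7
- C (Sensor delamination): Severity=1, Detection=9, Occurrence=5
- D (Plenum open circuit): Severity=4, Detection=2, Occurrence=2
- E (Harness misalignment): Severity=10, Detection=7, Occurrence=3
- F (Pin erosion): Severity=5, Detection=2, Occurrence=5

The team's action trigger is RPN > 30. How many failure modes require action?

RPN = Severity × Occurrence × Detection:
  A: 8 × 5 × 3 = 120
  B: 3 × 7 × 4 = 84
  C: 1 × 5 × 9 = 45
  D: 4 × 2 × 2 = 16
  E: 10 × 3 × 7 = 210
  F: 5 × 5 × 2 = 50
Modes with RPN > 30: A (120), B (84), C (45), E (210), F (50) → 5.

5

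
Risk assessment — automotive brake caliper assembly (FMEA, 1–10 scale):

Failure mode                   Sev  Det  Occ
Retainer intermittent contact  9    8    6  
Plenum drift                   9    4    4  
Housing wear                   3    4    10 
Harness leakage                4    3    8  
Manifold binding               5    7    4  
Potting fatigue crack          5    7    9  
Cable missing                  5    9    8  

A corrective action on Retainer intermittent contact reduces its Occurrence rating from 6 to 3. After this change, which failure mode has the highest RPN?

RPN = Severity × Occurrence × Detection:
  Retainer intermittent contact: 9 × 6 × 8 = 432
  Plenum drift: 9 × 4 × 4 = 144
  Housing wear: 3 × 10 × 4 = 120
  Harness leakage: 4 × 8 × 3 = 96
  Manifold binding: 5 × 4 × 7 = 140
  Potting fatigue crack: 5 × 9 × 7 = 315
  Cable missing: 5 × 8 × 9 = 360
After action: Retainer intermittent contact → 9 × 3 × 8 = 216.
Revised RPNs: Cable missing=360, Potting fatigue crack=315, Retainer intermittent contact=216, Plenum drift=144, Manifold binding=140, Housing wear=120, Harness leakage=96.
Highest is now Cable missing (360).

Cable missing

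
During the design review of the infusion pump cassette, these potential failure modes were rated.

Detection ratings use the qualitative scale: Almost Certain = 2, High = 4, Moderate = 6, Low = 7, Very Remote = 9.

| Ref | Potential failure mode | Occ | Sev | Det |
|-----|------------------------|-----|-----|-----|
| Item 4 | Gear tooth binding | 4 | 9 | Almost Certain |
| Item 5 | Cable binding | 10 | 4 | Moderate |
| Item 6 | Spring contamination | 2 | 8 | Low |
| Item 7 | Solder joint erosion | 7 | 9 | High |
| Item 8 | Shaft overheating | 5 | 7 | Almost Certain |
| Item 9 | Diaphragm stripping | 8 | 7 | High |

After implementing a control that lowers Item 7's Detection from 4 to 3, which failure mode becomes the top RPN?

Item 5

RPN = Severity × Occurrence × Detection:
  Item 4: 9 × 4 × 2 = 72
  Item 5: 4 × 10 × 6 = 240
  Item 6: 8 × 2 × 7 = 112
  Item 7: 9 × 7 × 4 = 252
  Item 8: 7 × 5 × 2 = 70
  Item 9: 7 × 8 × 4 = 224
After action: Item 7 → 9 × 7 × 3 = 189.
Revised RPNs: Item 5=240, Item 9=224, Item 7=189, Item 6=112, Item 4=72, Item 8=70.
Highest is now Item 5 (240).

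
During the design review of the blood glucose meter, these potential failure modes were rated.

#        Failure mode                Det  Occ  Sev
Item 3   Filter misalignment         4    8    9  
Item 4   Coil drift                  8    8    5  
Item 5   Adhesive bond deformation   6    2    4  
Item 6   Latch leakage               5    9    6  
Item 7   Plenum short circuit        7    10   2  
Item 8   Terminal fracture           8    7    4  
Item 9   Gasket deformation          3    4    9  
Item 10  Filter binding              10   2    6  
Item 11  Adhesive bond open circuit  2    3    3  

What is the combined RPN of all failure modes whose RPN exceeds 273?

608

RPN = Severity × Occurrence × Detection:
  Item 3: 9 × 8 × 4 = 288
  Item 4: 5 × 8 × 8 = 320
  Item 5: 4 × 2 × 6 = 48
  Item 6: 6 × 9 × 5 = 270
  Item 7: 2 × 10 × 7 = 140
  Item 8: 4 × 7 × 8 = 224
  Item 9: 9 × 4 × 3 = 108
  Item 10: 6 × 2 × 10 = 120
  Item 11: 3 × 3 × 2 = 18
RPN > 273: Item 3 (288), Item 4 (320).
Sum: 288 + 320 = 608.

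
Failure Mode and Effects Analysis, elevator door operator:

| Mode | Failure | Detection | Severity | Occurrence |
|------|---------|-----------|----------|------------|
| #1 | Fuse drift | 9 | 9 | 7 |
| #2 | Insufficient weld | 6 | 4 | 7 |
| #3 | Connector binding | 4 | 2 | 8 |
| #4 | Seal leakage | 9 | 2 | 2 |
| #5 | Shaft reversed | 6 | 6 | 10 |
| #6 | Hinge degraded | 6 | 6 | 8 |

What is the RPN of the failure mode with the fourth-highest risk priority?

RPN = Severity × Occurrence × Detection:
  #1: 9 × 7 × 9 = 567
  #2: 4 × 7 × 6 = 168
  #3: 2 × 8 × 4 = 64
  #4: 2 × 2 × 9 = 36
  #5: 6 × 10 × 6 = 360
  #6: 6 × 8 × 6 = 288
Sorted descending: 567, 360, 288, 168, 64, 36.
The fourth-highest RPN is 168 (#2).

168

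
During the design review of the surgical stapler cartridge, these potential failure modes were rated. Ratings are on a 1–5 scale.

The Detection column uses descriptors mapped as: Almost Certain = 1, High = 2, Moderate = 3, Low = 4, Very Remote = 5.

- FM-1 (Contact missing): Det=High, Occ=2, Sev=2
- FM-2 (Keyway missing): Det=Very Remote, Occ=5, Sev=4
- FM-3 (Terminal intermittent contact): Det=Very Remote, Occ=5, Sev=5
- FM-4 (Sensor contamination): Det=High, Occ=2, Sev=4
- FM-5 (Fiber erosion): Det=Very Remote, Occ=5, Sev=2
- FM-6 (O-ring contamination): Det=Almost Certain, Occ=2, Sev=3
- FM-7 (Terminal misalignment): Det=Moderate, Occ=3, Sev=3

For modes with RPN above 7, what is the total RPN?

RPN = Severity × Occurrence × Detection:
  FM-1: 2 × 2 × 2 = 8
  FM-2: 4 × 5 × 5 = 100
  FM-3: 5 × 5 × 5 = 125
  FM-4: 4 × 2 × 2 = 16
  FM-5: 2 × 5 × 5 = 50
  FM-6: 3 × 2 × 1 = 6
  FM-7: 3 × 3 × 3 = 27
RPN > 7: FM-1 (8), FM-2 (100), FM-3 (125), FM-4 (16), FM-5 (50), FM-7 (27).
Sum: 8 + 100 + 125 + 16 + 50 + 27 = 326.

326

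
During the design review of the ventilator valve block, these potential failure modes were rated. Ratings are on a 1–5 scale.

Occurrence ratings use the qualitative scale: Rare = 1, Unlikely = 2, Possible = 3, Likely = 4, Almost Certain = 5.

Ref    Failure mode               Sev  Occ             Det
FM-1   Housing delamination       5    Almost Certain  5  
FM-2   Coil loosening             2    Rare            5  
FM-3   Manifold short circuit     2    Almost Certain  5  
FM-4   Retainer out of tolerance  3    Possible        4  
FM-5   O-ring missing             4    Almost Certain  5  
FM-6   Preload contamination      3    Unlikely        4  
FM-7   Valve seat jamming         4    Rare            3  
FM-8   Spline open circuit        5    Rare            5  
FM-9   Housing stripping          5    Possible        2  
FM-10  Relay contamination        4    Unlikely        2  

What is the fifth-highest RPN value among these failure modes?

30

RPN = Severity × Occurrence × Detection:
  FM-1: 5 × 5 × 5 = 125
  FM-2: 2 × 1 × 5 = 10
  FM-3: 2 × 5 × 5 = 50
  FM-4: 3 × 3 × 4 = 36
  FM-5: 4 × 5 × 5 = 100
  FM-6: 3 × 2 × 4 = 24
  FM-7: 4 × 1 × 3 = 12
  FM-8: 5 × 1 × 5 = 25
  FM-9: 5 × 3 × 2 = 30
  FM-10: 4 × 2 × 2 = 16
Sorted descending: 125, 100, 50, 36, 30, 25, 24, 16, 12, 10.
The fifth-highest RPN is 30 (FM-9).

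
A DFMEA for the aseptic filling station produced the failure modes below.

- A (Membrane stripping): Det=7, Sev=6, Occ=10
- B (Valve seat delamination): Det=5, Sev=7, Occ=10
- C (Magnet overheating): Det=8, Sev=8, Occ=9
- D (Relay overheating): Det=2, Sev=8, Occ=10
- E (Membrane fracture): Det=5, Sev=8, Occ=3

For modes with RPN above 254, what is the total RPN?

1346

RPN = Severity × Occurrence × Detection:
  A: 6 × 10 × 7 = 420
  B: 7 × 10 × 5 = 350
  C: 8 × 9 × 8 = 576
  D: 8 × 10 × 2 = 160
  E: 8 × 3 × 5 = 120
RPN > 254: A (420), B (350), C (576).
Sum: 420 + 350 + 576 = 1346.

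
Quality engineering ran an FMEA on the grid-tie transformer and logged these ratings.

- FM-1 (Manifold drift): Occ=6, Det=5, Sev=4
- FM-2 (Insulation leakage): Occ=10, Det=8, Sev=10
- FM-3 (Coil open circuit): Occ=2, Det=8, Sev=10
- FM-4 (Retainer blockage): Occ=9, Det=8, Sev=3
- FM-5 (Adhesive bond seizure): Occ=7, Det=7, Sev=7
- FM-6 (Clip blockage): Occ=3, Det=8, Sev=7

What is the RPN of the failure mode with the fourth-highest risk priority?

RPN = Severity × Occurrence × Detection:
  FM-1: 4 × 6 × 5 = 120
  FM-2: 10 × 10 × 8 = 800
  FM-3: 10 × 2 × 8 = 160
  FM-4: 3 × 9 × 8 = 216
  FM-5: 7 × 7 × 7 = 343
  FM-6: 7 × 3 × 8 = 168
Sorted descending: 800, 343, 216, 168, 160, 120.
The fourth-highest RPN is 168 (FM-6).

168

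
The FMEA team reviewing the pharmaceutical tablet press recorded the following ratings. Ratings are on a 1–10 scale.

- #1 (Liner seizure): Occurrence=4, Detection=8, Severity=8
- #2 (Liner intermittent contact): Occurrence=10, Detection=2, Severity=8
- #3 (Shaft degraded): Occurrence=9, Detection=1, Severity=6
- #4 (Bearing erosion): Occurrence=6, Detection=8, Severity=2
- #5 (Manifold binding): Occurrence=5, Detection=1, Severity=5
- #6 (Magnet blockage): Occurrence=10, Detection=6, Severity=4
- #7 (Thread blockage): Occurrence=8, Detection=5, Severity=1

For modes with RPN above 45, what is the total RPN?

806

RPN = Severity × Occurrence × Detection:
  #1: 8 × 4 × 8 = 256
  #2: 8 × 10 × 2 = 160
  #3: 6 × 9 × 1 = 54
  #4: 2 × 6 × 8 = 96
  #5: 5 × 5 × 1 = 25
  #6: 4 × 10 × 6 = 240
  #7: 1 × 8 × 5 = 40
RPN > 45: #1 (256), #2 (160), #3 (54), #4 (96), #6 (240).
Sum: 256 + 160 + 54 + 96 + 240 = 806.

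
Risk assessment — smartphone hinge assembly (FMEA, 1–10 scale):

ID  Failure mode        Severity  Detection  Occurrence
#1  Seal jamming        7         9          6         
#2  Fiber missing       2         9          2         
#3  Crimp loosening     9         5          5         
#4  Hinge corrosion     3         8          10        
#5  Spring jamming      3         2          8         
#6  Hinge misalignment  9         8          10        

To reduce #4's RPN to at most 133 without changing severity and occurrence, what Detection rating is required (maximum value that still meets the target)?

4

#4: S=3, O=10, D=8 → current RPN = 240.
Fixed product = 30. Need 30 × D ≤ 133, so D ≤ 133/30 = 4.43.
Maximum integer Detection rating = 4 (gives RPN 120; D=5 would give 150 > 133).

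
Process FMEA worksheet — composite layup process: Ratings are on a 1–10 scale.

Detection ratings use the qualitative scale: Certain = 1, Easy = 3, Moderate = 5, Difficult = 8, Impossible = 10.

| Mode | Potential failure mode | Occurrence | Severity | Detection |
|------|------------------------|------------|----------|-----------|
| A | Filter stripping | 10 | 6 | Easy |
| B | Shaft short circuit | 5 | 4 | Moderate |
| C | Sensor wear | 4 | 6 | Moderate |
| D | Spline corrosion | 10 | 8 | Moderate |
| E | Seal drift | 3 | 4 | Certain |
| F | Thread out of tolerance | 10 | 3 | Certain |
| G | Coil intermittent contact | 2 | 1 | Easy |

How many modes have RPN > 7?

6

RPN = Severity × Occurrence × Detection:
  A: 6 × 10 × 3 = 180
  B: 4 × 5 × 5 = 100
  C: 6 × 4 × 5 = 120
  D: 8 × 10 × 5 = 400
  E: 4 × 3 × 1 = 12
  F: 3 × 10 × 1 = 30
  G: 1 × 2 × 3 = 6
Modes with RPN > 7: A (180), B (100), C (120), D (400), E (12), F (30) → 6.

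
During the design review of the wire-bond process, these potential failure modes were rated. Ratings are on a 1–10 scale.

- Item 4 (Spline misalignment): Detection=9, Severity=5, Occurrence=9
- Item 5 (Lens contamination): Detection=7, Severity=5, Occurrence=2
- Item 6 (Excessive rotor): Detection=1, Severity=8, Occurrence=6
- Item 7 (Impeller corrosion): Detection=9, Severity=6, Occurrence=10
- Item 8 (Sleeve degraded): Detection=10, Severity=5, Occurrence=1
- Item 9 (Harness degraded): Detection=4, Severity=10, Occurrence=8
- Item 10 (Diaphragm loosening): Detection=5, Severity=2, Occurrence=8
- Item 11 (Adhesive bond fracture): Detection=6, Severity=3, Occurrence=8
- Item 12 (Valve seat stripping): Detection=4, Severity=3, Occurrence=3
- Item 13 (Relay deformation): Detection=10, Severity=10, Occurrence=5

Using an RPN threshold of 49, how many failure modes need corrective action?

8

RPN = Severity × Occurrence × Detection:
  Item 4: 5 × 9 × 9 = 405
  Item 5: 5 × 2 × 7 = 70
  Item 6: 8 × 6 × 1 = 48
  Item 7: 6 × 10 × 9 = 540
  Item 8: 5 × 1 × 10 = 50
  Item 9: 10 × 8 × 4 = 320
  Item 10: 2 × 8 × 5 = 80
  Item 11: 3 × 8 × 6 = 144
  Item 12: 3 × 3 × 4 = 36
  Item 13: 10 × 5 × 10 = 500
Modes with RPN ≥ 49: Item 4 (405), Item 5 (70), Item 7 (540), Item 8 (50), Item 9 (320), Item 10 (80), Item 11 (144), Item 13 (500) → 8.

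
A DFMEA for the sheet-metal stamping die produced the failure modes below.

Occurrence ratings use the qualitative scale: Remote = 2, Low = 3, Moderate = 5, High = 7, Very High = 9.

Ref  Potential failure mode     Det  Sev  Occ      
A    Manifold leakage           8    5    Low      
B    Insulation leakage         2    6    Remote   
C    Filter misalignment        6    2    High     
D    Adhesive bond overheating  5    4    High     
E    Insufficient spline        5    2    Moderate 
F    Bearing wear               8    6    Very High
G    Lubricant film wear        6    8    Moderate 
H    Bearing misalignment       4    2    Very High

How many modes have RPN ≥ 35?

7

RPN = Severity × Occurrence × Detection:
  A: 5 × 3 × 8 = 120
  B: 6 × 2 × 2 = 24
  C: 2 × 7 × 6 = 84
  D: 4 × 7 × 5 = 140
  E: 2 × 5 × 5 = 50
  F: 6 × 9 × 8 = 432
  G: 8 × 5 × 6 = 240
  H: 2 × 9 × 4 = 72
Modes with RPN ≥ 35: A (120), C (84), D (140), E (50), F (432), G (240), H (72) → 7.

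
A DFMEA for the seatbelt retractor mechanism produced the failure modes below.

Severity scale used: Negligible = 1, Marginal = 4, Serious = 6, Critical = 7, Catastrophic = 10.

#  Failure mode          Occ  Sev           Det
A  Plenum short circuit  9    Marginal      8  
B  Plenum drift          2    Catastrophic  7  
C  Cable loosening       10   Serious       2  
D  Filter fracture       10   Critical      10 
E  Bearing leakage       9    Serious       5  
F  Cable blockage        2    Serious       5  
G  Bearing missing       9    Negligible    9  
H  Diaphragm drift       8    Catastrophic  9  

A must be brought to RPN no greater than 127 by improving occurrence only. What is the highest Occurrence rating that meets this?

3

A: S=4, O=9, D=8 → current RPN = 288.
Fixed product = 32. Need 32 × O ≤ 127, so O ≤ 127/32 = 3.97.
Maximum integer Occurrence rating = 3 (gives RPN 96; O=4 would give 128 > 127).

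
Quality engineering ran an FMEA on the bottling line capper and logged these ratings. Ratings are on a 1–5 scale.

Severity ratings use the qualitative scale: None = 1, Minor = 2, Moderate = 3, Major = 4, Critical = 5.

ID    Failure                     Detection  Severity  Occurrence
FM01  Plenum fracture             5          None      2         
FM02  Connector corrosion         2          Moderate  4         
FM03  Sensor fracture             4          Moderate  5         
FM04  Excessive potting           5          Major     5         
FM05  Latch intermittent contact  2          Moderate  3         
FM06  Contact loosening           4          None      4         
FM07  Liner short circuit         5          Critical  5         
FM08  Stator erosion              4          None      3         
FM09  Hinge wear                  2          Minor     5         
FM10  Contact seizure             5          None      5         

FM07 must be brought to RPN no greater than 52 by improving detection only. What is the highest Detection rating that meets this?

FM07: S=5, O=5, D=5 → current RPN = 125.
Fixed product = 25. Need 25 × D ≤ 52, so D ≤ 52/25 = 2.08.
Maximum integer Detection rating = 2 (gives RPN 50; D=3 would give 75 > 52).

2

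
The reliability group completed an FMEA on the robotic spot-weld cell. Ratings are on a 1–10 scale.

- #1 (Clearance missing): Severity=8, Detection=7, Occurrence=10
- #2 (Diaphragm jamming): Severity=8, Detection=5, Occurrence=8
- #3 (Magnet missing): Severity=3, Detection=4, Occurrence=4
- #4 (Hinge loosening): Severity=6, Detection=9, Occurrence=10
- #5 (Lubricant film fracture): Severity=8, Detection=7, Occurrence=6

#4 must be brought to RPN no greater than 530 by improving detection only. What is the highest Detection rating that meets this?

8

#4: S=6, O=10, D=9 → current RPN = 540.
Fixed product = 60. Need 60 × D ≤ 530, so D ≤ 530/60 = 8.83.
Maximum integer Detection rating = 8 (gives RPN 480; D=9 would give 540 > 530).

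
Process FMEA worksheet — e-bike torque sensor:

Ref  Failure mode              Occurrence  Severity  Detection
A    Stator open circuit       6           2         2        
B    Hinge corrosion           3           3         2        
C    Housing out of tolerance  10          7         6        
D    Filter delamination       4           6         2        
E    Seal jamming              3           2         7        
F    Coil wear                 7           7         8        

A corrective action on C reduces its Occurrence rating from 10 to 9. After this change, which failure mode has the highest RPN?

F

RPN = Severity × Occurrence × Detection:
  A: 2 × 6 × 2 = 24
  B: 3 × 3 × 2 = 18
  C: 7 × 10 × 6 = 420
  D: 6 × 4 × 2 = 48
  E: 2 × 3 × 7 = 42
  F: 7 × 7 × 8 = 392
After action: C → 7 × 9 × 6 = 378.
Revised RPNs: F=392, C=378, D=48, E=42, A=24, B=18.
Highest is now F (392).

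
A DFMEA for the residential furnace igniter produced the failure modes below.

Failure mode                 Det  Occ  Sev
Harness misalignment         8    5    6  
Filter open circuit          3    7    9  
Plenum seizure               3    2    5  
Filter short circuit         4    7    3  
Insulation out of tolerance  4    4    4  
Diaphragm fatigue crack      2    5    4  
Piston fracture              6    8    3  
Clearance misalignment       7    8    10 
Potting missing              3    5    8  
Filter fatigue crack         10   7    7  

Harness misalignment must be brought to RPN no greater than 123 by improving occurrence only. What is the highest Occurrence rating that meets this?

Harness misalignment: S=6, O=5, D=8 → current RPN = 240.
Fixed product = 48. Need 48 × O ≤ 123, so O ≤ 123/48 = 2.56.
Maximum integer Occurrence rating = 2 (gives RPN 96; O=3 would give 144 > 123).

2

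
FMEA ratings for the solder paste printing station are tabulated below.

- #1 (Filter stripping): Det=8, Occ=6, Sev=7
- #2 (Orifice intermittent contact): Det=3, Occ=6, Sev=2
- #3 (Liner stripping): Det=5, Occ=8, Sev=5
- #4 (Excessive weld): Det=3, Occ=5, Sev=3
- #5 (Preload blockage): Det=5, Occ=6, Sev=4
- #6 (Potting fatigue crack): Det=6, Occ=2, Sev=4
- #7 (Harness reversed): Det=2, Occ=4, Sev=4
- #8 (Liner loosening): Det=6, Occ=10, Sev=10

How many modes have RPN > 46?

5

RPN = Severity × Occurrence × Detection:
  #1: 7 × 6 × 8 = 336
  #2: 2 × 6 × 3 = 36
  #3: 5 × 8 × 5 = 200
  #4: 3 × 5 × 3 = 45
  #5: 4 × 6 × 5 = 120
  #6: 4 × 2 × 6 = 48
  #7: 4 × 4 × 2 = 32
  #8: 10 × 10 × 6 = 600
Modes with RPN > 46: #1 (336), #3 (200), #5 (120), #6 (48), #8 (600) → 5.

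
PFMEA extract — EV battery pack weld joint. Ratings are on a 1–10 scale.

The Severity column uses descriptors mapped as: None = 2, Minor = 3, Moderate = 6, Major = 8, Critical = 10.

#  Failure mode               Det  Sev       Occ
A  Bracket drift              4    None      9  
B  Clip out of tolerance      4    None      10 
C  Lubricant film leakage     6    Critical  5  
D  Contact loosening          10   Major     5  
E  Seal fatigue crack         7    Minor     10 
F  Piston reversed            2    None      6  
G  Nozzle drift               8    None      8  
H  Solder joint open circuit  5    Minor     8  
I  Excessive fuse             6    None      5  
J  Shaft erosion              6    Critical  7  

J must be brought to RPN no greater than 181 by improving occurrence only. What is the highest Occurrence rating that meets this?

J: S=10, O=7, D=6 → current RPN = 420.
Fixed product = 60. Need 60 × O ≤ 181, so O ≤ 181/60 = 3.02.
Maximum integer Occurrence rating = 3 (gives RPN 180; O=4 would give 240 > 181).

3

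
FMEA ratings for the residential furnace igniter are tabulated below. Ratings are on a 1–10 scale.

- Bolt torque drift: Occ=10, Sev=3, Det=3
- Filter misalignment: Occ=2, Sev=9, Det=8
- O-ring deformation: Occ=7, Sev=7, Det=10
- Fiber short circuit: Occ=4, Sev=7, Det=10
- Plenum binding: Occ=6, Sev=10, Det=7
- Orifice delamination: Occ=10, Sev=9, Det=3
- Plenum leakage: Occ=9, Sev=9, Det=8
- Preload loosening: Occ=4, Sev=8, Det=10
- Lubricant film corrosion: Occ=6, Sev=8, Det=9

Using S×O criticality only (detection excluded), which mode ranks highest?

Criticality = Severity × Occurrence:
  Bolt torque drift: 3 × 10 = 30
  Filter misalignment: 9 × 2 = 18
  O-ring deformation: 7 × 7 = 49
  Fiber short circuit: 7 × 4 = 28
  Plenum binding: 10 × 6 = 60
  Orifice delamination: 9 × 10 = 90
  Plenum leakage: 9 × 9 = 81
  Preload loosening: 8 × 4 = 32
  Lubricant film corrosion: 8 × 6 = 48
Highest criticality is 90 → Orifice delamination.

Orifice delamination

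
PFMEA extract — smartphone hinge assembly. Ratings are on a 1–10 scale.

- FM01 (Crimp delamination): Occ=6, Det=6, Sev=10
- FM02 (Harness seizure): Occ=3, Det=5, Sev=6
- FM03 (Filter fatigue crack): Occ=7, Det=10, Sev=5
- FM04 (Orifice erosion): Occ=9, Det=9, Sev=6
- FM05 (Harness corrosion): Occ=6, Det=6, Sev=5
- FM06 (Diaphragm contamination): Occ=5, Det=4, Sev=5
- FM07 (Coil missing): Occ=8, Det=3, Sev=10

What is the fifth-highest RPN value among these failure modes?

180

RPN = Severity × Occurrence × Detection:
  FM01: 10 × 6 × 6 = 360
  FM02: 6 × 3 × 5 = 90
  FM03: 5 × 7 × 10 = 350
  FM04: 6 × 9 × 9 = 486
  FM05: 5 × 6 × 6 = 180
  FM06: 5 × 5 × 4 = 100
  FM07: 10 × 8 × 3 = 240
Sorted descending: 486, 360, 350, 240, 180, 100, 90.
The fifth-highest RPN is 180 (FM05).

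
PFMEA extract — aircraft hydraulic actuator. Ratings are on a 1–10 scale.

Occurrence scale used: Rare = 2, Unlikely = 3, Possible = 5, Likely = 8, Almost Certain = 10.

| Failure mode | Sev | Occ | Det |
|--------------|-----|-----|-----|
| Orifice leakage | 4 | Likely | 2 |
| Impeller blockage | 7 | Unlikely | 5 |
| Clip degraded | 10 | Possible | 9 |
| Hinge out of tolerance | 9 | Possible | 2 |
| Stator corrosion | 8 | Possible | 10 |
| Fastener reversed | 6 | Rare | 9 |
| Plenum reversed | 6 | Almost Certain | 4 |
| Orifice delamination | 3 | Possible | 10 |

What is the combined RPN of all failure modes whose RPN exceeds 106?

1348

RPN = Severity × Occurrence × Detection:
  Orifice leakage: 4 × 8 × 2 = 64
  Impeller blockage: 7 × 3 × 5 = 105
  Clip degraded: 10 × 5 × 9 = 450
  Hinge out of tolerance: 9 × 5 × 2 = 90
  Stator corrosion: 8 × 5 × 10 = 400
  Fastener reversed: 6 × 2 × 9 = 108
  Plenum reversed: 6 × 10 × 4 = 240
  Orifice delamination: 3 × 5 × 10 = 150
RPN > 106: Clip degraded (450), Stator corrosion (400), Fastener reversed (108), Plenum reversed (240), Orifice delamination (150).
Sum: 450 + 400 + 108 + 240 + 150 = 1348.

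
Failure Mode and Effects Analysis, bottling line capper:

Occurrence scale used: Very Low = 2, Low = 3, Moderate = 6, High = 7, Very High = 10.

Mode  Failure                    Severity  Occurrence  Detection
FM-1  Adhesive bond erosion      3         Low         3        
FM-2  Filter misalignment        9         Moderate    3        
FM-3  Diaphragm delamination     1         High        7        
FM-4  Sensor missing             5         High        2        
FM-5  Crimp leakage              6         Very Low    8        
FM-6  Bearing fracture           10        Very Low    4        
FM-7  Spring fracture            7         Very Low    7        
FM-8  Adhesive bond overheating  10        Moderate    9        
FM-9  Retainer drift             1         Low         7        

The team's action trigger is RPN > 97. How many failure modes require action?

3

RPN = Severity × Occurrence × Detection:
  FM-1: 3 × 3 × 3 = 27
  FM-2: 9 × 6 × 3 = 162
  FM-3: 1 × 7 × 7 = 49
  FM-4: 5 × 7 × 2 = 70
  FM-5: 6 × 2 × 8 = 96
  FM-6: 10 × 2 × 4 = 80
  FM-7: 7 × 2 × 7 = 98
  FM-8: 10 × 6 × 9 = 540
  FM-9: 1 × 3 × 7 = 21
Modes with RPN > 97: FM-2 (162), FM-7 (98), FM-8 (540) → 3.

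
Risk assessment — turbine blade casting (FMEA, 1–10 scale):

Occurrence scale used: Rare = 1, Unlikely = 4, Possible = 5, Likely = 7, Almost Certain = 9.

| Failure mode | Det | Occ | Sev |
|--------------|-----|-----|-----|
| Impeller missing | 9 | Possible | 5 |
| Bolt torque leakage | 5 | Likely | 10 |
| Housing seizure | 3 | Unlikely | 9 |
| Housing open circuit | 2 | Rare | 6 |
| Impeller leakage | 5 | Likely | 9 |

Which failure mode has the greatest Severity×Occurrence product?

Criticality = Severity × Occurrence:
  Impeller missing: 5 × 5 = 25
  Bolt torque leakage: 10 × 7 = 70
  Housing seizure: 9 × 4 = 36
  Housing open circuit: 6 × 1 = 6
  Impeller leakage: 9 × 7 = 63
Highest criticality is 70 → Bolt torque leakage.

Bolt torque leakage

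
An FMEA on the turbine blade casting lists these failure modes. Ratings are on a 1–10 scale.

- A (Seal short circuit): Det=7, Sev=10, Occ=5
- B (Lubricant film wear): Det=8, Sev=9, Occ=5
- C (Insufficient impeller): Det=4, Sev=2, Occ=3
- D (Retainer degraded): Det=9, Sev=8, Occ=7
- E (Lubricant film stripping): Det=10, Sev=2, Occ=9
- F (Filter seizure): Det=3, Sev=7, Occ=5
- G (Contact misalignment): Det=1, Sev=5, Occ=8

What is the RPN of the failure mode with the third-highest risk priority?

RPN = Severity × Occurrence × Detection:
  A: 10 × 5 × 7 = 350
  B: 9 × 5 × 8 = 360
  C: 2 × 3 × 4 = 24
  D: 8 × 7 × 9 = 504
  E: 2 × 9 × 10 = 180
  F: 7 × 5 × 3 = 105
  G: 5 × 8 × 1 = 40
Sorted descending: 504, 360, 350, 180, 105, 40, 24.
The third-highest RPN is 350 (A).

350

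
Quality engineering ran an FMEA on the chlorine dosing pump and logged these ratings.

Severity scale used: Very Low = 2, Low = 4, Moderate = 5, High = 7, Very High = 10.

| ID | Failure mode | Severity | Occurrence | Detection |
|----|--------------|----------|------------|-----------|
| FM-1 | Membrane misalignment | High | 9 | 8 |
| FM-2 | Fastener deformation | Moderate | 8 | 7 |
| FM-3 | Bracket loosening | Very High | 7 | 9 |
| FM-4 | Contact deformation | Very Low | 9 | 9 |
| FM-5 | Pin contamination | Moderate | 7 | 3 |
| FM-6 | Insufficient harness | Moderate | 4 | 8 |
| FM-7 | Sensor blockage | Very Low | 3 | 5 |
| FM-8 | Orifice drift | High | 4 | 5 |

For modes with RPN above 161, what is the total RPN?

1576

RPN = Severity × Occurrence × Detection:
  FM-1: 7 × 9 × 8 = 504
  FM-2: 5 × 8 × 7 = 280
  FM-3: 10 × 7 × 9 = 630
  FM-4: 2 × 9 × 9 = 162
  FM-5: 5 × 7 × 3 = 105
  FM-6: 5 × 4 × 8 = 160
  FM-7: 2 × 3 × 5 = 30
  FM-8: 7 × 4 × 5 = 140
RPN > 161: FM-1 (504), FM-2 (280), FM-3 (630), FM-4 (162).
Sum: 504 + 280 + 630 + 162 = 1576.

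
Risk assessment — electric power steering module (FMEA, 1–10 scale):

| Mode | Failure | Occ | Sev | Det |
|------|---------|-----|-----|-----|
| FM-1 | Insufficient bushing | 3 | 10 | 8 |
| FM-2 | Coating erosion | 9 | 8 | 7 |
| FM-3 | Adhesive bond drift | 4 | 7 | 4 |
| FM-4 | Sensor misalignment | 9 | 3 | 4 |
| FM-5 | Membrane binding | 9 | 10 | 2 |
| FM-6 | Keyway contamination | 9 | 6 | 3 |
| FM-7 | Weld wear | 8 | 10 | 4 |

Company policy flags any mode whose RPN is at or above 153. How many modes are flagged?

RPN = Severity × Occurrence × Detection:
  FM-1: 10 × 3 × 8 = 240
  FM-2: 8 × 9 × 7 = 504
  FM-3: 7 × 4 × 4 = 112
  FM-4: 3 × 9 × 4 = 108
  FM-5: 10 × 9 × 2 = 180
  FM-6: 6 × 9 × 3 = 162
  FM-7: 10 × 8 × 4 = 320
Modes with RPN ≥ 153: FM-1 (240), FM-2 (504), FM-5 (180), FM-6 (162), FM-7 (320) → 5.

5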